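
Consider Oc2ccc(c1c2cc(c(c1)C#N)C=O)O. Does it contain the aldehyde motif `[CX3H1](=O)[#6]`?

The pattern [CX3H1](=O)[#6] describes an sp2 carbon with one H, double-bonded to O and single-bonded to carbon — an aldehyde.
The molecule carries an aldehyde (-CHO), whose atoms satisfy every constraint of the query, so the pattern matches.

Yes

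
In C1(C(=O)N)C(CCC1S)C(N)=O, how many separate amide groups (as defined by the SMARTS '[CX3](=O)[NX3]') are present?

[CX3](=O)[NX3] is the SMARTS for an amide: a carbonyl carbon bonded to a trivalent nitrogen.
The molecule carries 2 separate instances of a primary amide (-C(=O)NH2) meeting every constraint; each maps to a distinct set of atoms, giving 2 matches.

2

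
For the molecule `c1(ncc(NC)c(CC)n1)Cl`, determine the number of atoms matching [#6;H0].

3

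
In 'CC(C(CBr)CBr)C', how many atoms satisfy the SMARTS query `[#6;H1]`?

Check the 8 heavy atoms by environment: 2× C (H2) → no; 2× C (H1) → match; 2× Br (H0) → no; 2× C (H3) → no.
That gives 2 matching atoms.

2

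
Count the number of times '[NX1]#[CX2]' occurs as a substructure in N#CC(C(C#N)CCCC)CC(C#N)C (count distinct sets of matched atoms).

3

[NX1]#[CX2] is the SMARTS for a nitrile: a nitrogen triple-bonded to a two-connected carbon.
The molecule carries 3 separate instances of a nitrile (-C#N) meeting every constraint; each maps to a distinct set of atoms, giving 3 matches.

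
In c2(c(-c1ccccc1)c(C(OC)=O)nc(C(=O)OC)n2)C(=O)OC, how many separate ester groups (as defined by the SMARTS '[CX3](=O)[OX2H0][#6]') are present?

3

[CX3](=O)[OX2H0][#6] is the SMARTS for an ester: a carbonyl carbon bonded to an oxygen that is itself bonded to carbon (no H on that O).
The molecule carries 3 separate instances of a methyl-ester group (-C(=O)OCH3) meeting every constraint; each maps to a distinct set of atoms, giving 3 matches.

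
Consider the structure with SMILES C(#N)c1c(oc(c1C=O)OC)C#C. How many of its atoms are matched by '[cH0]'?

4

The query [cH0] means: aromatic carbon with no attached hydrogen (substituted or ring-fusion).
Check the 13 heavy atoms by environment: 1× o (aromatic, H0) → no; 4× c (aromatic, H0) → match; 2× C (H0) → no; 1× N (H0) → no; 2× C (H1) → no; 2× O (H0) → no; 1× C (H3) → no.
That gives 4 matching atoms.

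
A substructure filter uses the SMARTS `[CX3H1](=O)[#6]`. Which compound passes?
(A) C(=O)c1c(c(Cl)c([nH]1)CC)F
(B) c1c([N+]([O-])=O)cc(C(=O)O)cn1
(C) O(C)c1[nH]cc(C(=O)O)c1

A

[CX3H1](=O)[#6] describes an sp2 carbon with one H, double-bonded to O and single-bonded to carbon (an aldehyde).
(A) contains an aldehyde (-CHO), which satisfies every atom and bond constraint.
(B) has a carboxylic acid group (-C(=O)OH) but the carbonyl carbon has H0 and is bonded to O, not H1.
(C) has a carboxylic acid group (-C(=O)OH) but the carbonyl carbon has H0 and is bonded to O, not H1.
So the answer is (A).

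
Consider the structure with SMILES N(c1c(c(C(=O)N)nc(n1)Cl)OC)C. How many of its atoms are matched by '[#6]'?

The query [#6] means: #6 matches any atom with atomic number 6 (carbon, aromatic or aliphatic).
Check the 14 heavy atoms by environment: 2× n (aromatic) → no; 4× c (aromatic) → match; 1× Cl → no; 3× C → match; 2× O → no; 2× N → no.
Summing the matching environments: 4 + 3 = 7 matching atoms.

7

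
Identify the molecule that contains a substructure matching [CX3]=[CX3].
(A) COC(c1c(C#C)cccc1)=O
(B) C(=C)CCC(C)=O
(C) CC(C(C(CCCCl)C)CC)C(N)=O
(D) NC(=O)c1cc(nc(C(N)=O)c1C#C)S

B

[CX3]=[CX3] describes a non-aromatic C=C double bond between two sp2 carbons (an alkene).
(A) has an ethynyl group (-C#CH) but the C-C bond is a triple bond, not a double bond.
(B) contains a vinyl group (-CH=CH2), which satisfies every atom and bond constraint.
(C) has an ethyl group (-CH2CH3) but its C-C bond is a single bond between CX4 carbons, not CX3=CX3.
(D) has an ethynyl group (-C#CH) but the C-C bond is a triple bond, not a double bond.
So the answer is (B).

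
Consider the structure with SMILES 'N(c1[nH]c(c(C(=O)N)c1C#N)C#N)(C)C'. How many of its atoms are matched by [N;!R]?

4

The query [N;!R] means: aliphatic nitrogen not in a ring.
Check the 15 heavy atoms by environment: 1× n (aromatic, in 5-ring) → no; 4× c (aromatic, in 5-ring) → no; 5× C (acyclic) → no; 4× N (acyclic) → match; 1× O (acyclic) → no.
That gives 4 matching atoms.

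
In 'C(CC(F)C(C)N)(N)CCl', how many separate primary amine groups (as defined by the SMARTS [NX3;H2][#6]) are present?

2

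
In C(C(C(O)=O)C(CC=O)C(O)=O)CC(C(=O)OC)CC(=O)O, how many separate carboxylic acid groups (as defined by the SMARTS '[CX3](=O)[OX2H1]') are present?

[CX3](=O)[OX2H1] is the SMARTS for a carboxylic acid: an sp2 carbon double-bonded to O and single-bonded to an -OH oxygen.
The molecule carries 3 separate instances of a carboxylic acid group (-C(=O)OH) meeting every constraint; each maps to a distinct set of atoms, giving 3 matches.

3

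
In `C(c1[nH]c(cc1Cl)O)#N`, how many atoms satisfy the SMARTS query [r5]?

The query [r5] means: r5 matches atoms in a five-membered ring.
Check the 9 heavy atoms by environment: 1× n (aromatic, in 5-ring) → match; 4× c (aromatic, in 5-ring) → match; 1× O (acyclic) → no; 1× C (acyclic) → no; 1× N (acyclic) → no; 1× Cl (acyclic) → no.
Summing the matching environments: 1 + 4 = 5 matching atoms.

5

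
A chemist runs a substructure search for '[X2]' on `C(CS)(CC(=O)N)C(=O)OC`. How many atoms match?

Check the 11 heavy atoms by environment: 4× C (X4) → no; 2× C (X3) → no; 2× O (X1) → no; 1× O (X2) → match; 1× S (X2) → match; 1× N (X3) → no.
Summing the matching environments: 1 + 1 = 2 matching atoms.

2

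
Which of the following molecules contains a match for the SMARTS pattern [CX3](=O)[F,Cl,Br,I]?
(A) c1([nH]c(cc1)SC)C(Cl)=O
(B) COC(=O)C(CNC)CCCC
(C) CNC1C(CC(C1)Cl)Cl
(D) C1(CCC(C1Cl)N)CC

A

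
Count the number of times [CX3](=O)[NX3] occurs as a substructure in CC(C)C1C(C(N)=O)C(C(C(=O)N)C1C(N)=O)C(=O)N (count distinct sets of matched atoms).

[CX3](=O)[NX3] is the SMARTS for an amide: a carbonyl carbon bonded to a trivalent nitrogen.
The molecule carries 4 separate instances of a primary amide (-C(=O)NH2) meeting every constraint; each maps to a distinct set of atoms, giving 4 matches.

4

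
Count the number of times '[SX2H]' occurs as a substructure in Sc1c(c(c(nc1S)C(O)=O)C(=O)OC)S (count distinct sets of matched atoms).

[SX2H] is the SMARTS for a thiol: an aliphatic sulfur with two connections, one being H.
The molecule carries 3 separate instances of a thiol (-SH) meeting every constraint; each maps to a distinct set of atoms, giving 3 matches.

3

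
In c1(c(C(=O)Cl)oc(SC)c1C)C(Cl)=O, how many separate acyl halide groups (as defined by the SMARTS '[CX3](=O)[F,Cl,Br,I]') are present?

[CX3](=O)[F,Cl,Br,I] is the SMARTS for an acyl halide: a carbonyl carbon bonded to a halogen.
The molecule carries 2 separate instances of an acyl chloride (-C(=O)Cl) meeting every constraint; each maps to a distinct set of atoms, giving 2 matches.

2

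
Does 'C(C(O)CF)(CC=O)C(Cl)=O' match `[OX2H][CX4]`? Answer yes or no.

Yes

The pattern [OX2H][CX4] describes a hydroxyl oxygen bound to an sp3 (X4) carbon — an aliphatic alcohol.
The molecule carries a hydroxyl group (-OH), whose atoms satisfy every constraint of the query, so the pattern matches.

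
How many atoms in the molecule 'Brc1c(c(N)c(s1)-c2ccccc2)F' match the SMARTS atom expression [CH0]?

0

The query [CH0] means: aliphatic carbon with no attached hydrogen.
Check the 14 heavy atoms by environment: 1× s (aromatic, H0) → no; 5× c (aromatic, H0) → no; 1× Br (H0) → no; 1× F (H0) → no; 5× c (aromatic, H1) → no; 1× N (H2) → no.
No environment satisfies the query, so 0 matching atoms.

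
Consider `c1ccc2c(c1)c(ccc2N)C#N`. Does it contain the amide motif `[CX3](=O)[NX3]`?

The pattern [CX3](=O)[NX3] describes a carbonyl carbon bonded to a trivalent nitrogen — an amide.
The closest candidate here is a primary amino group (-NH2), but the -NH2 is not attached to a carbonyl carbon. No other fragment satisfies the full query, so there is no match.

No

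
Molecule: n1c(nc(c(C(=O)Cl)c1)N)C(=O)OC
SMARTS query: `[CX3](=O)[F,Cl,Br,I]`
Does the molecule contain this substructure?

The pattern [CX3](=O)[F,Cl,Br,I] describes a carbonyl carbon bonded to a halogen — an acyl halide.
The molecule carries an acyl chloride (-C(=O)Cl), whose atoms satisfy every constraint of the query, so the pattern matches.

Yes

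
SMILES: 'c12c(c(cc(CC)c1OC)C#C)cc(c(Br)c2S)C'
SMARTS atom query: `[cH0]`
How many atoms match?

The query [cH0] means: aromatic carbon with no attached hydrogen (substituted or ring-fusion).
Check the 19 heavy atoms by environment: 8× c (aromatic, H0) → match; 2× c (aromatic, H1) → no; 1× Br (H0) → no; 1× C (H0) → no; 1× C (H1) → no; 3× C (H3) → no; 1× C (H2) → no; 1× S (H1) → no; 1× O (H0) → no.
That gives 8 matching atoms.

8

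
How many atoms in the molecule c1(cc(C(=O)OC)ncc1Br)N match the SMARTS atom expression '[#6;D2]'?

2

The query [#6;D2] means: any carbon bonded to exactly two heavy atoms.
Check the 12 heavy atoms by environment: 1× n (aromatic, D2) → no; 3× c (aromatic, D3) → no; 2× c (aromatic, D2) → match; 1× C (D3) → no; 1× O (D1) → no; 1× O (D2) → no; 1× C (D1) → no; 1× Br (D1) → no; 1× N (D1) → no.
That gives 2 matching atoms.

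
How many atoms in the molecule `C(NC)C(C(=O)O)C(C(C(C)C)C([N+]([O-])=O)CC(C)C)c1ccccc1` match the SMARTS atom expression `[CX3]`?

1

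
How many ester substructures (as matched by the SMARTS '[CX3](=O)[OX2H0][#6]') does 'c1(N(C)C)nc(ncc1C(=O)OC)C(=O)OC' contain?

2

[CX3](=O)[OX2H0][#6] is the SMARTS for an ester: a carbonyl carbon bonded to an oxygen that is itself bonded to carbon (no H on that O).
The molecule carries 2 separate instances of a methyl-ester group (-C(=O)OCH3) meeting every constraint; each maps to a distinct set of atoms, giving 2 matches.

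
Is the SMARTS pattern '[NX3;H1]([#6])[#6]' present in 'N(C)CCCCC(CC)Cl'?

Yes

The pattern [NX3;H1]([#6])[#6] describes a trivalent nitrogen with one H, bonded to two carbons — a secondary amine.
The molecule carries an N-methylamino group (-NHCH3), whose atoms satisfy every constraint of the query, so the pattern matches.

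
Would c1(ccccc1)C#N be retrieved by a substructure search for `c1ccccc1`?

The pattern c1ccccc1 describes six aromatic carbons in a ring — a benzene ring.
The required atom environment is present in the molecule, so the pattern matches.

Yes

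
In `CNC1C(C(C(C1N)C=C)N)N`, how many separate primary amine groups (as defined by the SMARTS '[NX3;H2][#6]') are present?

3

[NX3;H2][#6] is the SMARTS for a primary amine: a trivalent nitrogen with two H attached to carbon.
The molecule carries 3 separate instances of a primary amino group (-NH2) meeting every constraint; each maps to a distinct set of atoms, giving 3 matches.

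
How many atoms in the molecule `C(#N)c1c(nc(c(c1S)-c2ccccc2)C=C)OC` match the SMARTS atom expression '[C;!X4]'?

The query [C;!X4] means: aliphatic carbon that does not have four total connections.
Check the 19 heavy atoms by environment: 1× n (aromatic, X2) → no; 11× c (aromatic, X3) → no; 1× S (X2) → no; 1× O (X2) → no; 1× C (X4) → no; 1× C (X2) → match; 1× N (X1) → no; 2× C (X3) → match.
Summing the matching environments: 1 + 2 = 3 matching atoms.

3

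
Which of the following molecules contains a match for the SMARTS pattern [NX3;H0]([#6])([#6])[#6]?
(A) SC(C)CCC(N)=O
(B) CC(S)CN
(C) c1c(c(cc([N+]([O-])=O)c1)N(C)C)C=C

[NX3;H0]([#6])([#6])[#6] describes a trivalent nitrogen with no H, bonded to three carbons (a tertiary amine).
(A) has a primary amide (-C(=O)NH2) but the amide nitrogen has H2 and only one carbon neighbour.
(B) has a primary amino group (-NH2) but the nitrogen has H2, not H0 with three carbons.
(C) contains a dimethylamino group (-N(CH3)2), which satisfies every atom and bond constraint.
So the answer is (C).

C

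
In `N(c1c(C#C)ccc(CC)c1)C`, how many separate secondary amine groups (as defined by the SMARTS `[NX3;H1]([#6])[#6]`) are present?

[NX3;H1]([#6])[#6] is the SMARTS for a secondary amine: a trivalent nitrogen with one H, bonded to two carbons.
Exactly one fragment in the molecule meets all constraints, giving 1 match.

1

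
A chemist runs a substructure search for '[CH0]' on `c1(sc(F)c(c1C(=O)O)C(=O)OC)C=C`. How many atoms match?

2

The query [CH0] means: aliphatic carbon with no attached hydrogen.
Check the 15 heavy atoms by environment: 1× s (aromatic, H0) → no; 4× c (aromatic, H0) → no; 2× C (H0) → match; 3× O (H0) → no; 1× C (H3) → no; 1× F (H0) → no; 1× C (H1) → no; 1× C (H2) → no; 1× O (H1) → no.
That gives 2 matching atoms.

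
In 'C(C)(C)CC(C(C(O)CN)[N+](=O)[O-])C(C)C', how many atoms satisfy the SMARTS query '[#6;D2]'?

The query [#6;D2] means: any carbon bonded to exactly two heavy atoms.
Check the 16 heavy atoms by environment: 2× C (D2) → match; 5× C (D3) → no; 4× C (D1) → no; 1× N (D1) → no; 1× N (charge +1, D3) → no; 1× O (charge -1, D1) → no; 2× O (D1) → no.
That gives 2 matching atoms.

2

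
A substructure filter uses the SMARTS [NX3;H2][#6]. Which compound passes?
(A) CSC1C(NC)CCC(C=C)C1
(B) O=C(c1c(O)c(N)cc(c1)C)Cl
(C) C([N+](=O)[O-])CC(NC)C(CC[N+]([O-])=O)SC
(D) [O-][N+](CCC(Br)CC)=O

[NX3;H2][#6] describes a trivalent nitrogen with two H attached to carbon (a primary amine).
(A) has an N-methylamino group (-NHCH3) but the nitrogen bears two carbons and only one H (H1), not H2.
(B) contains a primary amino group (-NH2), which satisfies every atom and bond constraint.
(C) has an N-methylamino group (-NHCH3) but the nitrogen bears two carbons and only one H (H1), not H2.
(D) has a nitro group (-[N+](=O)[O-]) but the nitrogen is [N+] with no H, not NX3H2.
So the answer is (B).

B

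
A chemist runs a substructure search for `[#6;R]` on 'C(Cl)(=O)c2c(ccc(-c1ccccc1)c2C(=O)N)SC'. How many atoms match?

The query [#6;R] means: carbon that is part of a ring.
Check the 20 heavy atoms by environment: 12× c (aromatic, in 6-ring) → match; 1× S (acyclic) → no; 3× C (acyclic) → no; 2× O (acyclic) → no; 1× N (acyclic) → no; 1× Cl (acyclic) → no.
That gives 12 matching atoms.

12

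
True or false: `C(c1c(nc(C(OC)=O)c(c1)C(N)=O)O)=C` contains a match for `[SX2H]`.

False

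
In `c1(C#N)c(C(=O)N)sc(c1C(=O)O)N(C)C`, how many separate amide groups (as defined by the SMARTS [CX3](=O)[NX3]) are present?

[CX3](=O)[NX3] is the SMARTS for an amide: a carbonyl carbon bonded to a trivalent nitrogen.
Exactly one fragment in the molecule meets all constraints, giving 1 match.

1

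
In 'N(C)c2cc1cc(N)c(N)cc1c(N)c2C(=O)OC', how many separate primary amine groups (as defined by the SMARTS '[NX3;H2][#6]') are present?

3

[NX3;H2][#6] is the SMARTS for a primary amine: a trivalent nitrogen with two H attached to carbon.
The molecule carries 3 separate instances of a primary amino group (-NH2) meeting every constraint; each maps to a distinct set of atoms, giving 3 matches.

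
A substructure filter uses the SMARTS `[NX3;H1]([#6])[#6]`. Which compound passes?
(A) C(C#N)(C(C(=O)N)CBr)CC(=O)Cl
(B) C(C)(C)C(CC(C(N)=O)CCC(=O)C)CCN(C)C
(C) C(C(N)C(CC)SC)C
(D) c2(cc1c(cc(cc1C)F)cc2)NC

D

[NX3;H1]([#6])[#6] describes a trivalent nitrogen with one H, bonded to two carbons (a secondary amine).
(A) has a primary amide (-C(=O)NH2) but the -C(=O)NH2 nitrogen has H2, not H1.
(B) has a dimethylamino group (-N(CH3)2) but the nitrogen has H0, not H1.
(C) has a primary amino group (-NH2) but the nitrogen has H2 and only one carbon neighbour.
(D) contains an N-methylamino group (-NHCH3), which satisfies every atom and bond constraint.
So the answer is (D).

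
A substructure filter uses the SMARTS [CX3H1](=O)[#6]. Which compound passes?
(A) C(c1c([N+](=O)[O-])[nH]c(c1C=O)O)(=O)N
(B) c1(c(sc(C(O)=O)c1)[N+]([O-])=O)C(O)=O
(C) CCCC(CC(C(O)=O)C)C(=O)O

[CX3H1](=O)[#6] describes an sp2 carbon with one H, double-bonded to O and single-bonded to carbon (an aldehyde).
(A) contains an aldehyde (-CHO), which satisfies every atom and bond constraint.
(B) has a carboxylic acid group (-C(=O)OH) but the carbonyl carbon has H0 and is bonded to O, not H1.
(C) has a carboxylic acid group (-C(=O)OH) but the carbonyl carbon has H0 and is bonded to O, not H1.
So the answer is (A).

A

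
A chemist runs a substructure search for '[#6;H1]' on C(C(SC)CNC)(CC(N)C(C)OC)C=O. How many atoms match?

5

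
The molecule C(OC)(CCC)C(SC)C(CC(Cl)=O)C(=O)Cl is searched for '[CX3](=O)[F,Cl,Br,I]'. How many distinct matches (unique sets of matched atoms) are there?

2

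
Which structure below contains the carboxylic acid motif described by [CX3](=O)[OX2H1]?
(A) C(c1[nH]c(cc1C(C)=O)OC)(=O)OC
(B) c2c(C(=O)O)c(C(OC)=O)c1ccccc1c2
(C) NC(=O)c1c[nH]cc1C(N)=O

[CX3](=O)[OX2H1] describes an sp2 carbon double-bonded to O and single-bonded to an -OH oxygen (a carboxylic acid).
(A) has a methyl-ester group (-C(=O)OCH3) but the singly-bonded O has no H (OX2H0, not OX2H1).
(B) contains a carboxylic acid group (-C(=O)OH), which satisfies every atom and bond constraint.
(C) has a primary amide (-C(=O)NH2) but the carbonyl is bonded to N, not to an -OH oxygen.
So the answer is (B).

B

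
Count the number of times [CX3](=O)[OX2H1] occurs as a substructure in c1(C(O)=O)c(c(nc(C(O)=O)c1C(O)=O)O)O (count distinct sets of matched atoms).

3

[CX3](=O)[OX2H1] is the SMARTS for a carboxylic acid: an sp2 carbon double-bonded to O and single-bonded to an -OH oxygen.
The molecule carries 3 separate instances of a carboxylic acid group (-C(=O)OH) meeting every constraint; each maps to a distinct set of atoms, giving 3 matches.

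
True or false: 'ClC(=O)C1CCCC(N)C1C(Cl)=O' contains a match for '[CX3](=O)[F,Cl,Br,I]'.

The pattern [CX3](=O)[F,Cl,Br,I] describes a carbonyl carbon bonded to a halogen — an acyl halide.
The molecule carries an acyl chloride (-C(=O)Cl), whose atoms satisfy every constraint of the query, so the pattern matches.

True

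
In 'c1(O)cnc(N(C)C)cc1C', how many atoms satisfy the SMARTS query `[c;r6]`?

5

The query [c;r6] means: aromatic carbon that belongs to a six-membered ring.
Check the 11 heavy atoms by environment: 1× n (aromatic, in 6-ring) → no; 5× c (aromatic, in 6-ring) → match; 1× O (acyclic) → no; 3× C (acyclic) → no; 1× N (acyclic) → no.
That gives 5 matching atoms.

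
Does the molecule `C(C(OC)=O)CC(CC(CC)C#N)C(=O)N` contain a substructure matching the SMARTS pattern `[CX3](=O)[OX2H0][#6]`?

Yes

The pattern [CX3](=O)[OX2H0][#6] describes a carbonyl carbon bonded to an oxygen that is itself bonded to carbon (no H on that O) — an ester.
The molecule carries a methyl-ester group (-C(=O)OCH3), whose atoms satisfy every constraint of the query, so the pattern matches.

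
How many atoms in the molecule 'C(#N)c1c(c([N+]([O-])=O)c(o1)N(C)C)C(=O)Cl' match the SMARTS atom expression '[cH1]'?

0

The query [cH1] means: aromatic carbon bearing exactly one hydrogen.
Check the 16 heavy atoms by environment: 1× o (aromatic, H0) → no; 4× c (aromatic, H0) → no; 2× C (H0) → no; 2× O (H0) → no; 1× Cl (H0) → no; 2× N (H0) → no; 2× C (H3) → no; 1× N (charge +1, H0) → no; 1× O (charge -1, H0) → no.
No environment satisfies the query, so 0 matching atoms.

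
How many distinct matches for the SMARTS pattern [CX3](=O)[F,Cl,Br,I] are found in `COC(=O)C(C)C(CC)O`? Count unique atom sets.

[CX3](=O)[F,Cl,Br,I] is the SMARTS for an acyl halide: a carbonyl carbon bonded to a halogen.
The molecule has a methyl-ester group (-C(=O)OCH3), but the carbonyl is bonded to -O-C, not to a halogen; nothing else fits, so there are 0 matches.

0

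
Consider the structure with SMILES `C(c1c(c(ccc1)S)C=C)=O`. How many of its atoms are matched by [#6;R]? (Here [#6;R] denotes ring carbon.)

The query [#6;R] means: carbon that is part of a ring.
Check the 11 heavy atoms by environment: 6× c (aromatic, in 6-ring) → match; 3× C (acyclic) → no; 1× S (acyclic) → no; 1× O (acyclic) → no.
That gives 6 matching atoms.

6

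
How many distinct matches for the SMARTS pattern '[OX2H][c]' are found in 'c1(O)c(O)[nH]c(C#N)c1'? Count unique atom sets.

2

[OX2H][c] is the SMARTS for a phenol: a hydroxyl oxygen attached to an aromatic carbon.
The molecule carries 2 separate instances of a hydroxyl group (-OH) meeting every constraint; each maps to a distinct set of atoms, giving 2 matches.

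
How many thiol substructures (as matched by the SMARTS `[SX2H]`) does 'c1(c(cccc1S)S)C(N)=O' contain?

[SX2H] is the SMARTS for a thiol: an aliphatic sulfur with two connections, one being H.
The molecule carries 2 separate instances of a thiol (-SH) meeting every constraint; each maps to a distinct set of atoms, giving 2 matches.

2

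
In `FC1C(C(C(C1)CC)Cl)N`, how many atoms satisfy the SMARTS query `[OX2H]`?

0

The query [OX2H] means: aliphatic oxygen with two connections, one of which is H — an -OH oxygen.
Check the 10 heavy atoms by environment: 2× C (H2, X4) → no; 4× C (H1, X4) → no; 1× C (H3, X4) → no; 1× Cl (H0, X1) → no; 1× N (H2, X3) → no; 1× F (H0, X1) → no.
No environment satisfies the query, so 0 matching atoms.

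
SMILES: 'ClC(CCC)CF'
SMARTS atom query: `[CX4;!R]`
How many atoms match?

The query [CX4;!R] means: aliphatic carbon with four total connections, not in a ring.
Check the 7 heavy atoms by environment: 5× C (X4, acyclic) → match; 1× F (X1, acyclic) → no; 1× Cl (X1, acyclic) → no.
That gives 5 matching atoms.

5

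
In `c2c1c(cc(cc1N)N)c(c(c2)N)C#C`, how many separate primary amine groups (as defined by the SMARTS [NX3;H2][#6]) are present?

3

[NX3;H2][#6] is the SMARTS for a primary amine: a trivalent nitrogen with two H attached to carbon.
The molecule carries 3 separate instances of a primary amino group (-NH2) meeting every constraint; each maps to a distinct set of atoms, giving 3 matches.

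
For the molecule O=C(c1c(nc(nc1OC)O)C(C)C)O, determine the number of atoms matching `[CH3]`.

3

The query [CH3] means: aliphatic carbon with exactly three hydrogens.
Check the 15 heavy atoms by environment: 2× n (aromatic, H0) → no; 4× c (aromatic, H0) → no; 2× O (H0) → no; 3× C (H3) → match; 2× O (H1) → no; 1× C (H1) → no; 1× C (H0) → no.
That gives 3 matching atoms.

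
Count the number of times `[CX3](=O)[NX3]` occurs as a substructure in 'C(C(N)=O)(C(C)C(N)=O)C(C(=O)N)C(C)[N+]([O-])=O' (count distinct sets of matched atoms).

[CX3](=O)[NX3] is the SMARTS for an amide: a carbonyl carbon bonded to a trivalent nitrogen.
The molecule carries 3 separate instances of a primary amide (-C(=O)NH2) meeting every constraint; each maps to a distinct set of atoms, giving 3 matches.

3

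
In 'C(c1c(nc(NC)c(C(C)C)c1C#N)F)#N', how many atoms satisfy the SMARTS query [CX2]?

2

Check the 16 heavy atoms by environment: 1× n (aromatic, X2) → no; 5× c (aromatic, X3) → no; 1× F (X1) → no; 4× C (X4) → no; 2× C (X2) → match; 2× N (X1) → no; 1× N (X3) → no.
That gives 2 matching atoms.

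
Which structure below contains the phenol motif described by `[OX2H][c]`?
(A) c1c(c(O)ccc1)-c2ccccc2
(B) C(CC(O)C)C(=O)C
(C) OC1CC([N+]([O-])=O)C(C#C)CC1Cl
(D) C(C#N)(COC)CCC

A

[OX2H][c] describes a hydroxyl oxygen attached to an aromatic carbon (a phenol).
(A) contains a hydroxyl group (-OH), which satisfies every atom and bond constraint.
(B) has a hydroxyl group (-OH) but the -OH is on an aliphatic carbon, not an aromatic c.
(C) has a hydroxyl group (-OH) but the -OH is on an aliphatic carbon, not an aromatic c.
(D) has a methoxy ether (-OCH3) but the oxygen has H0, not H1.
So the answer is (A).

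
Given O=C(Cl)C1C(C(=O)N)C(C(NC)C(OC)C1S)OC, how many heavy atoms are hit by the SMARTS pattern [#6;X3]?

2

The query [#6;X3] means: any carbon (aromatic or not) with three total connections.
Check the 19 heavy atoms by environment: 9× C (X4) → no; 1× S (X2) → no; 2× O (X2) → no; 2× N (X3) → no; 2× C (X3) → match; 2× O (X1) → no; 1× Cl (X1) → no.
That gives 2 matching atoms.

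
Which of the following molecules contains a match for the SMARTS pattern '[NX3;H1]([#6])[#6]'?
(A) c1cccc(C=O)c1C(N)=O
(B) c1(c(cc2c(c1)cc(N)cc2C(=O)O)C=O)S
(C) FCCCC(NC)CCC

[NX3;H1]([#6])[#6] describes a trivalent nitrogen with one H, bonded to two carbons (a secondary amine).
(A) has a primary amide (-C(=O)NH2) but the -C(=O)NH2 nitrogen has H2, not H1.
(B) has a primary amino group (-NH2) but the nitrogen has H2 and only one carbon neighbour.
(C) contains an N-methylamino group (-NHCH3), which satisfies every atom and bond constraint.
So the answer is (C).

C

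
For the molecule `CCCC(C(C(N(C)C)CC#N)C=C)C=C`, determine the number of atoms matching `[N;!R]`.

The query [N;!R] means: aliphatic nitrogen not in a ring.
Check the 16 heavy atoms by environment: 14× C (acyclic) → no; 2× N (acyclic) → match.
That gives 2 matching atoms.

2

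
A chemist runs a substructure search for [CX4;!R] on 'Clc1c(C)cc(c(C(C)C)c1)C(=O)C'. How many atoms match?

5

The query [CX4;!R] means: aliphatic carbon with four total connections, not in a ring.
Check the 14 heavy atoms by environment: 6× c (aromatic, X3, in 6-ring) → no; 1× C (X3, acyclic) → no; 1× O (X1, acyclic) → no; 5× C (X4, acyclic) → match; 1× Cl (X1, acyclic) → no.
That gives 5 matching atoms.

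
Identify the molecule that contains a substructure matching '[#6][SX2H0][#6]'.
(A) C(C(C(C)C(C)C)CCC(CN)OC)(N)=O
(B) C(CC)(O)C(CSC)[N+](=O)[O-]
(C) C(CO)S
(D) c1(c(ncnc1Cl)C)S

[#6][SX2H0][#6] describes an aliphatic sulfur bridging two carbons with no H on the sulfur (a thioether).
(A) has a methoxy ether (-OCH3) but the bridging atom is O, not S.
(B) contains a methylthio ether (-SCH3), which satisfies every atom and bond constraint.
(C) has a thiol (-SH) but the sulfur has H1, not H0 bridging two carbons.
(D) has a thiol (-SH) but the sulfur has H1, not H0 bridging two carbons.
So the answer is (B).

B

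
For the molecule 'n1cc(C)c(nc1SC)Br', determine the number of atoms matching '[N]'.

0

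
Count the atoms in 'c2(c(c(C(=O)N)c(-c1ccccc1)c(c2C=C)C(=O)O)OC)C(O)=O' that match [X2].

The query [X2] means: any atom with exactly two total connections (bonds + H).
Check the 25 heavy atoms by environment: 12× c (aromatic, X3) → no; 5× C (X3) → no; 3× O (X1) → no; 1× N (X3) → no; 3× O (X2) → match; 1× C (X4) → no.
That gives 3 matching atoms.

3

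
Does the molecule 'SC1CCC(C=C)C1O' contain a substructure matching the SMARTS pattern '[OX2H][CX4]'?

Yes

The pattern [OX2H][CX4] describes a hydroxyl oxygen bound to an sp3 (X4) carbon — an aliphatic alcohol.
The molecule carries a hydroxyl group (-OH), whose atoms satisfy every constraint of the query, so the pattern matches.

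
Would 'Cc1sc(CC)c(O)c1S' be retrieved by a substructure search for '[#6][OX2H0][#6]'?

The pattern [#6][OX2H0][#6] describes an aliphatic oxygen bridging two carbons with no H on the oxygen — an ether.
The closest candidate here is a hydroxyl group (-OH), but the oxygen has H1, not H0 bridging two carbons. No other fragment satisfies the full query, so there is no match.

No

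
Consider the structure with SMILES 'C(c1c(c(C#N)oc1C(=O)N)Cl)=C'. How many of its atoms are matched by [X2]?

2

The query [X2] means: any atom with exactly two total connections (bonds + H).
Check the 13 heavy atoms by environment: 1× o (aromatic, X2) → match; 4× c (aromatic, X3) → no; 1× C (X2) → match; 1× N (X1) → no; 3× C (X3) → no; 1× O (X1) → no; 1× N (X3) → no; 1× Cl (X1) → no.
Summing the matching environments: 1 + 1 = 2 matching atoms.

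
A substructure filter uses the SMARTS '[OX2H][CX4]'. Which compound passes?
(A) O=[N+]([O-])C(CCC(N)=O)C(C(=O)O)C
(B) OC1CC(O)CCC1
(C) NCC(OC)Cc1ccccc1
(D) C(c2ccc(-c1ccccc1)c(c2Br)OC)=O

B

[OX2H][CX4] describes a hydroxyl oxygen bound to an sp3 (X4) carbon (an aliphatic alcohol).
(A) has a carboxylic acid group (-C(=O)OH) but the -OH is on a CX3 carbonyl carbon, not a CX4 carbon.
(B) contains a hydroxyl group (-OH), which satisfies every atom and bond constraint.
(C) has a methoxy ether (-OCH3) but the oxygen has H0 (ether), not H1.
(D) has a methoxy ether (-OCH3) but the oxygen has H0 (ether), not H1.
So the answer is (B).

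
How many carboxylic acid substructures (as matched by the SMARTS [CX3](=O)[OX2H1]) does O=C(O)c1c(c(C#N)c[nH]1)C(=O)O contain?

[CX3](=O)[OX2H1] is the SMARTS for a carboxylic acid: an sp2 carbon double-bonded to O and single-bonded to an -OH oxygen.
The molecule carries 2 separate instances of a carboxylic acid group (-C(=O)OH) meeting every constraint; each maps to a distinct set of atoms, giving 2 matches.

2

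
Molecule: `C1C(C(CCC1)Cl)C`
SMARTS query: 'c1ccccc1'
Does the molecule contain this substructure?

No

The pattern c1ccccc1 describes six aromatic carbons in a ring — a benzene ring.
The closest candidate here is a methyl group (-CH3), but no six-membered all-carbon aromatic ring is present. No other fragment satisfies the full query, so there is no match.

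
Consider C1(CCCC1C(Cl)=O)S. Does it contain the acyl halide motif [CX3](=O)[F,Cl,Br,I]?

Yes

The pattern [CX3](=O)[F,Cl,Br,I] describes a carbonyl carbon bonded to a halogen — an acyl halide.
The molecule carries an acyl chloride (-C(=O)Cl), whose atoms satisfy every constraint of the query, so the pattern matches.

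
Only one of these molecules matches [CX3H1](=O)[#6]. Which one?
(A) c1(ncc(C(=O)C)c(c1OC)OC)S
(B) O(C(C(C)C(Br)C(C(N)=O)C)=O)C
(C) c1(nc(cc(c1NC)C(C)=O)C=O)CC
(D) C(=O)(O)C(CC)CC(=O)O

C

[CX3H1](=O)[#6] describes an sp2 carbon with one H, double-bonded to O and single-bonded to carbon (an aldehyde).
(A) has an acetyl/ketone group (-C(=O)CH3) but the carbonyl carbon has H0 (two carbon neighbours), not H1.
(B) has a methyl-ester group (-C(=O)OCH3) but the carbonyl carbon has H0, not H1.
(C) contains an aldehyde (-CHO), which satisfies every atom and bond constraint.
(D) has a carboxylic acid group (-C(=O)OH) but the carbonyl carbon has H0 and is bonded to O, not H1.
So the answer is (C).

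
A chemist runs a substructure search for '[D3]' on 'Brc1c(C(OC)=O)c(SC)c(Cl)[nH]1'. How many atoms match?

5

Check the 13 heavy atoms by environment: 1× n (aromatic, D2) → no; 4× c (aromatic, D3) → match; 1× C (D3) → match; 1× O (D1) → no; 1× O (D2) → no; 2× C (D1) → no; 1× S (D2) → no; 1× Br (D1) → no; 1× Cl (D1) → no.
Summing the matching environments: 4 + 1 = 5 matching atoms.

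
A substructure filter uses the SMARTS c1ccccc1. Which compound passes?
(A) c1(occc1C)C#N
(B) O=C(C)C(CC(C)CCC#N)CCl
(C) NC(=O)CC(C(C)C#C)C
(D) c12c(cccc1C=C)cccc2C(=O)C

D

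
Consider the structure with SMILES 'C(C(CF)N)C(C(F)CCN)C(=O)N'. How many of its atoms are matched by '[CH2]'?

The query [CH2] means: aliphatic carbon with exactly two hydrogens.
Check the 14 heavy atoms by environment: 4× C (H2) → match; 3× C (H1) → no; 3× N (H2) → no; 2× F (H0) → no; 1× C (H0) → no; 1× O (H0) → no.
That gives 4 matching atoms.

4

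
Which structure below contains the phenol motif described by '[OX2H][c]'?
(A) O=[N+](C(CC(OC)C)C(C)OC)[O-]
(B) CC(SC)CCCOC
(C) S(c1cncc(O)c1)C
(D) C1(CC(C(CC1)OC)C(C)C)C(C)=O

C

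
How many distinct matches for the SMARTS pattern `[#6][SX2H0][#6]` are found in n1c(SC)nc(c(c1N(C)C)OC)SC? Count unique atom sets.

2

[#6][SX2H0][#6] is the SMARTS for a thioether: an aliphatic sulfur bridging two carbons with no H on the sulfur.
The molecule carries 2 separate instances of a methylthio ether (-SCH3) meeting every constraint; each maps to a distinct set of atoms, giving 2 matches.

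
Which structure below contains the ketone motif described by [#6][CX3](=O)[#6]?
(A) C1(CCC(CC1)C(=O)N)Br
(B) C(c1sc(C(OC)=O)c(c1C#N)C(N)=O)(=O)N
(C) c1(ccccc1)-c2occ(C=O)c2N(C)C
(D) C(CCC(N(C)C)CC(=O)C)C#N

[#6][CX3](=O)[#6] describes a carbonyl carbon (no H) flanked by two carbons (a ketone).
(A) has a primary amide (-C(=O)NH2) but one neighbour of the carbonyl carbon is N, not C.
(B) has a primary amide (-C(=O)NH2) but one neighbour of the carbonyl carbon is N, not C.
(C) has an aldehyde (-CHO) but the carbonyl carbon has H1, so it is not flanked by two carbons.
(D) contains an acetyl/ketone group (-C(=O)CH3), which satisfies every atom and bond constraint.
So the answer is (D).

D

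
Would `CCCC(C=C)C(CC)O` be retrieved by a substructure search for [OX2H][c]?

No

The pattern [OX2H][c] describes a hydroxyl oxygen attached to an aromatic carbon — a phenol.
The closest candidate here is a hydroxyl group (-OH), but the -OH is on an aliphatic carbon, not an aromatic c. No other fragment satisfies the full query, so there is no match.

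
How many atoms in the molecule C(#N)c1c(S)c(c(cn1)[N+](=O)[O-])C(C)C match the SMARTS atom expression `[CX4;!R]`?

3

Check the 15 heavy atoms by environment: 1× n (aromatic, X2, in 6-ring) → no; 5× c (aromatic, X3, in 6-ring) → no; 1× S (X2, acyclic) → no; 1× C (X2, acyclic) → no; 1× N (X1, acyclic) → no; 3× C (X4, acyclic) → match; 1× N (charge +1, X3, acyclic) → no; 1× O (charge -1, X1, acyclic) → no; 1× O (X1, acyclic) → no.
That gives 3 matching atoms.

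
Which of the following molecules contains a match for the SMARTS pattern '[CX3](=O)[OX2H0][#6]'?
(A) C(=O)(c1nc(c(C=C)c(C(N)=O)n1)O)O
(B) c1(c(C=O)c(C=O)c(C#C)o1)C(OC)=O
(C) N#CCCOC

B

[CX3](=O)[OX2H0][#6] describes a carbonyl carbon bonded to an oxygen that is itself bonded to carbon (no H on that O) (an ester).
(A) has a primary amide (-C(=O)NH2) but the carbonyl is bonded to N, not to an O-C linkage.
(B) contains a methyl-ester group (-C(=O)OCH3), which satisfies every atom and bond constraint.
(C) has a methoxy ether (-OCH3) but the ether oxygen is not adjacent to a C=O carbon.
So the answer is (B).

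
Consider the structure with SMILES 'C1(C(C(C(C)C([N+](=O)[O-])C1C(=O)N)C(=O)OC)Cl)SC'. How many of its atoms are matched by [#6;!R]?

The query [#6;!R] means: carbon not in any ring.
Check the 20 heavy atoms by environment: 6× C (in 6-ring) → no; 5× C (acyclic) → match; 1× Cl (acyclic) → no; 4× O (acyclic) → no; 1× S (acyclic) → no; 1× N (charge +1, acyclic) → no; 1× O (charge -1, acyclic) → no; 1× N (acyclic) → no.
That gives 5 matching atoms.

5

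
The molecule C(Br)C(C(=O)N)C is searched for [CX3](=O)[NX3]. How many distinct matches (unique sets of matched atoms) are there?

1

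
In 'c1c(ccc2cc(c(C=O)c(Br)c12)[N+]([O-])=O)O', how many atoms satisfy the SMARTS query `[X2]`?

Check the 17 heavy atoms by environment: 10× c (aromatic, X3) → no; 1× C (X3) → no; 2× O (X1) → no; 1× O (X2) → match; 1× N (charge +1, X3) → no; 1× O (charge -1, X1) → no; 1× Br (X1) → no.
That gives 1 matching atom.

1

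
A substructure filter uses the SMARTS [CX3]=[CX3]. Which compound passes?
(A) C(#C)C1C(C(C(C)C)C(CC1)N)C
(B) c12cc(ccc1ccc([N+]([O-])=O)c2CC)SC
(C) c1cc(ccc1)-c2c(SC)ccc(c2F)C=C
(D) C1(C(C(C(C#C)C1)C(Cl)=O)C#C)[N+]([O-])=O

C

[CX3]=[CX3] describes a non-aromatic C=C double bond between two sp2 carbons (an alkene).
(A) has an ethynyl group (-C#CH) but the C-C bond is a triple bond, not a double bond.
(B) has an ethyl group (-CH2CH3) but its C-C bond is a single bond between CX4 carbons, not CX3=CX3.
(C) contains a vinyl group (-CH=CH2), which satisfies every atom and bond constraint.
(D) has an ethynyl group (-C#CH) but the C-C bond is a triple bond, not a double bond.
So the answer is (C).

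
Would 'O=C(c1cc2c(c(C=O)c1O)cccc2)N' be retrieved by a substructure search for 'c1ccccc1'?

The pattern c1ccccc1 describes six aromatic carbons in a ring — a benzene ring.
The required atom environment is present in the molecule, so the pattern matches.

Yes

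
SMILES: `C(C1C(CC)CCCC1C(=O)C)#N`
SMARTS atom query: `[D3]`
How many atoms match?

The query [D3] means: atom with exactly three heavy-atom neighbours.
Check the 13 heavy atoms by environment: 5× C (D2) → no; 4× C (D3) → match; 1× O (D1) → no; 2× C (D1) → no; 1× N (D1) → no.
That gives 4 matching atoms.

4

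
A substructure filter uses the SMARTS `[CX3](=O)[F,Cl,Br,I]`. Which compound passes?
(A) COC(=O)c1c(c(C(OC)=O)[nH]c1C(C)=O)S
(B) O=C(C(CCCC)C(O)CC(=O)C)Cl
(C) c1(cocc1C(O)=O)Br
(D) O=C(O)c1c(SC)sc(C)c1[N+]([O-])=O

[CX3](=O)[F,Cl,Br,I] describes a carbonyl carbon bonded to a halogen (an acyl halide).
(A) has a methyl-ester group (-C(=O)OCH3) but the carbonyl is bonded to -O-C, not to a halogen.
(B) contains an acyl chloride (-C(=O)Cl), which satisfies every atom and bond constraint.
(C) has a carboxylic acid group (-C(=O)OH) but the carbonyl is bonded to -OH, not to a halogen.
(D) has a carboxylic acid group (-C(=O)OH) but the carbonyl is bonded to -OH, not to a halogen.
So the answer is (B).

B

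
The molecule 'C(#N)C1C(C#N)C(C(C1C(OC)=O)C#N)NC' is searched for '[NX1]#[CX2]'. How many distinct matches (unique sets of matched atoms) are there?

[NX1]#[CX2] is the SMARTS for a nitrile: a nitrogen triple-bonded to a two-connected carbon.
The molecule carries 3 separate instances of a nitrile (-C#N) meeting every constraint; each maps to a distinct set of atoms, giving 3 matches.

3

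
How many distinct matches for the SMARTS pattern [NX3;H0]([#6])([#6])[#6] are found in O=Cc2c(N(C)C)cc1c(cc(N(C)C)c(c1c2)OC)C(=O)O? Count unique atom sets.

2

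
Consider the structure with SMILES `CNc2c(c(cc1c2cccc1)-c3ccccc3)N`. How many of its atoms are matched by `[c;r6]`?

16

The query [c;r6] means: aromatic carbon that belongs to a six-membered ring.
Check the 19 heavy atoms by environment: 16× c (aromatic, in 6-ring) → match; 2× N (acyclic) → no; 1× C (acyclic) → no.
That gives 16 matching atoms.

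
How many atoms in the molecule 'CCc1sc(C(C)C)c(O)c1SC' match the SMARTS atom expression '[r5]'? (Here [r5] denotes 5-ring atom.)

5

The query [r5] means: r5 matches atoms in a five-membered ring.
Check the 13 heavy atoms by environment: 1× s (aromatic, in 5-ring) → match; 4× c (aromatic, in 5-ring) → match; 1× O (acyclic) → no; 6× C (acyclic) → no; 1× S (acyclic) → no.
Summing the matching environments: 1 + 4 = 5 matching atoms.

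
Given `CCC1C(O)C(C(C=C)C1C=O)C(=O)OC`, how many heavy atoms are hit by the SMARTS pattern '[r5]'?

5

The query [r5] means: r5 matches atoms in a five-membered ring.
Check the 16 heavy atoms by environment: 5× C (in 5-ring) → match; 7× C (acyclic) → no; 4× O (acyclic) → no.
That gives 5 matching atoms.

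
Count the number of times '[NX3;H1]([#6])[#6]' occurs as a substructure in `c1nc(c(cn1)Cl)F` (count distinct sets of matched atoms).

0

[NX3;H1]([#6])[#6] is the SMARTS for a secondary amine: a trivalent nitrogen with one H, bonded to two carbons.
No fragment in the molecule satisfies every constraint, giving 0 matches.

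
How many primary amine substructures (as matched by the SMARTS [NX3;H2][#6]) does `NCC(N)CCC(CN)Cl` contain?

3

[NX3;H2][#6] is the SMARTS for a primary amine: a trivalent nitrogen with two H attached to carbon.
The molecule carries 3 separate instances of a primary amino group (-NH2) meeting every constraint; each maps to a distinct set of atoms, giving 3 matches.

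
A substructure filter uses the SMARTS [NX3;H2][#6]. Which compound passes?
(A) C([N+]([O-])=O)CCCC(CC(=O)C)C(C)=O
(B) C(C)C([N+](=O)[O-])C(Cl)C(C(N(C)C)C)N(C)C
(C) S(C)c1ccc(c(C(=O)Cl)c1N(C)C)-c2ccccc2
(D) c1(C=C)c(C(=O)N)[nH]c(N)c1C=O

D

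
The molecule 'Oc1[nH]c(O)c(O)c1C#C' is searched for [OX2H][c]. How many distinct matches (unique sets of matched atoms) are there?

3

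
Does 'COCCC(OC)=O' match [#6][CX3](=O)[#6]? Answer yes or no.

No

The pattern [#6][CX3](=O)[#6] describes a carbonyl carbon (no H) flanked by two carbons — a ketone.
The closest candidate here is a methyl-ester group (-C(=O)OCH3), but one neighbour of the carbonyl carbon is O, not C. No other fragment satisfies the full query, so there is no match.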